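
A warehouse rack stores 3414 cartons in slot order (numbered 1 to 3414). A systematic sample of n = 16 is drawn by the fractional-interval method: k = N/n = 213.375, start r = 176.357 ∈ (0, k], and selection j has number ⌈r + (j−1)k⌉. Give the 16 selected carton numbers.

177, 390, 604, 817, 1030, 1244, 1457, 1670, 1884, 2097, 2311, 2524, 2737, 2951, 3164, 3377

j=1: r + 0k = 176.357 → ⌈·⌉ = 177
j=2: r + 1k = 389.732 → ⌈·⌉ = 390
j=3: r + 2k = 603.107 → ⌈·⌉ = 604
j=4: r + 3k = 816.482 → ⌈·⌉ = 817
j=5: r + 4k = 1029.857 → ⌈·⌉ = 1030
j=6: r + 5k = 1243.232 → ⌈·⌉ = 1244
j=7: r + 6k = 1456.607 → ⌈·⌉ = 1457
j=8: r + 7k = 1669.982 → ⌈·⌉ = 1670
j=9: r + 8k = 1883.357 → ⌈·⌉ = 1884
j=10: r + 9k = 2096.732 → ⌈·⌉ = 2097
j=11: r + 10k = 2310.107 → ⌈·⌉ = 2311
j=12: r + 11k = 2523.482 → ⌈·⌉ = 2524
j=13: r + 12k = 2736.857 → ⌈·⌉ = 2737
j=14: r + 13k = 2950.232 → ⌈·⌉ = 2951
j=15: r + 14k = 3163.607 → ⌈·⌉ = 3164
j=16: r + 15k = 3376.982 → ⌈·⌉ = 3377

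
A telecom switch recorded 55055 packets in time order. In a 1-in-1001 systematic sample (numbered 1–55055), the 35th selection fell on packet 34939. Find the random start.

k = 1001
r = 34939 − (35−1)×1001 = 34939 − 34034 = 905

905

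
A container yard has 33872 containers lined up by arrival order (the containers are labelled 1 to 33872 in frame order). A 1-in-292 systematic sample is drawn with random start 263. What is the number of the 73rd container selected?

k = 292
73rd selection = r + (73−1)·k = 263 + 72×292 = 263 + 21024 = 21287

21287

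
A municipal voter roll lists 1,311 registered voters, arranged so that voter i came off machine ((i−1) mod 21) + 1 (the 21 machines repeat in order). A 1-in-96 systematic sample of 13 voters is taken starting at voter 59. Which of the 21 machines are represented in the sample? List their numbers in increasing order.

2, 5, 8, 11, 14, 17, 20

Consecutive selections differ by k = 96, so their machine numbers differ by 96 mod 21 = 12.
gcd(96, 21) = 3, so the sample visits 21/3 = 7 distinct residues mod 21.
Start 59 is machine 17; the machines hit are 2, 5, 8, 11, 14, 17, 20.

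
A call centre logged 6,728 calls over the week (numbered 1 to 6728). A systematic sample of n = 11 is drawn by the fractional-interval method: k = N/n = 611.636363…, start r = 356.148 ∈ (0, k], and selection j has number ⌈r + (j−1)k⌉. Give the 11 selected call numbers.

j=1: r + 0k = 356.148 → ⌈·⌉ = 357
j=2: r + 1k = 967.784363… → ⌈·⌉ = 968
j=3: r + 2k = 1579.420727… → ⌈·⌉ = 1580
j=4: r + 3k = 2191.057090… → ⌈·⌉ = 2192
j=5: r + 4k = 2802.693454… → ⌈·⌉ = 2803
j=6: r + 5k = 3414.329818… → ⌈·⌉ = 3415
j=7: r + 6k = 4025.966181… → ⌈·⌉ = 4026
j=8: r + 7k = 4637.602545… → ⌈·⌉ = 4638
j=9: r + 8k = 5249.238909… → ⌈·⌉ = 5250
j=10: r + 9k = 5860.875272… → ⌈·⌉ = 5861
j=11: r + 10k = 6472.511636… → ⌈·⌉ = 6473

357, 968, 1580, 2192, 2803, 3415, 4026, 4638, 5250, 5861, 6473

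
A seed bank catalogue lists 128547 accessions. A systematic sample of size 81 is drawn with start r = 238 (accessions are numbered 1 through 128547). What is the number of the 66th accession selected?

k = 128547/81 = 1587
66th selection = r + (66−1)·k = 238 + 65×1587 = 238 + 103155 = 103393

103393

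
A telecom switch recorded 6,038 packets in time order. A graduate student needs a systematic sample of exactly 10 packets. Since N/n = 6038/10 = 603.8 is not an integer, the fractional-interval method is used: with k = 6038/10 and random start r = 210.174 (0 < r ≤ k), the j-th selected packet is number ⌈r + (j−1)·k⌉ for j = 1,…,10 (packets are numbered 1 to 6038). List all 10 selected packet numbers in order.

j=1: r + 0k = 210.174 → ⌈·⌉ = 211
j=2: r + 1k = 813.974 → ⌈·⌉ = 814
j=3: r + 2k = 1417.774 → ⌈·⌉ = 1418
j=4: r + 3k = 2021.574 → ⌈·⌉ = 2022
j=5: r + 4k = 2625.374 → ⌈·⌉ = 2626
j=6: r + 5k = 3229.174 → ⌈·⌉ = 3230
j=7: r + 6k = 3832.974 → ⌈·⌉ = 3833
j=8: r + 7k = 4436.774 → ⌈·⌉ = 4437
j=9: r + 8k = 5040.574 → ⌈·⌉ = 5041
j=10: r + 9k = 5644.374 → ⌈·⌉ = 5645

211, 814, 1418, 2022, 2626, 3230, 3833, 4437, 5041, 5645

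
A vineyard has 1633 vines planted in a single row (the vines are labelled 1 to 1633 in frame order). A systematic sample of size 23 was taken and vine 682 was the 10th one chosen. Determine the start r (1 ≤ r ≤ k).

k = 1633/23 = 71
r = 682 − (10−1)×71 = 682 − 639 = 43

43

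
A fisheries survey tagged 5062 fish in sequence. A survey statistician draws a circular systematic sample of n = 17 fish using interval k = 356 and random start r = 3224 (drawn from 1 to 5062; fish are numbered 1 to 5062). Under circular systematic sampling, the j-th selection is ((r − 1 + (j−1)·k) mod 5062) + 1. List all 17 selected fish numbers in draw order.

3224, 3580, 3936, 4292, 4648, 5004, 298, 654, 1010, 1366, 1722, 2078, 2434, 2790, 3146, 3502, 3858

Selection 1: 3224
Selection 2: 3224 + 356 = 3580
Selection 3: 3580 + 356 = 3936
Selection 4: 3936 + 356 = 4292
Selection 5: 4292 + 356 = 4648
Selection 6: 4648 + 356 = 5004
Selection 7: 5004 + 356 = 5360 → 5360 − 5062 = 298
Selection 8: 298 + 356 = 654
Selection 9: 654 + 356 = 1010
Selection 10: 1010 + 356 = 1366
Selection 11: 1366 + 356 = 1722
Selection 12: 1722 + 356 = 2078
Selection 13: 2078 + 356 = 2434
Selection 14: 2434 + 356 = 2790
Selection 15: 2790 + 356 = 3146
Selection 16: 3146 + 356 = 3502
Selection 17: 3502 + 356 = 3858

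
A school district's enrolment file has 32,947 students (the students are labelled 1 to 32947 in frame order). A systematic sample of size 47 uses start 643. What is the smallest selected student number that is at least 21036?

21673

k = 32947/47 = 701
Steps past start: ⌈(21036 − 643)/701⌉ = ⌈20393/701⌉ = 30
Selected student: 643 + 30×701 = 21673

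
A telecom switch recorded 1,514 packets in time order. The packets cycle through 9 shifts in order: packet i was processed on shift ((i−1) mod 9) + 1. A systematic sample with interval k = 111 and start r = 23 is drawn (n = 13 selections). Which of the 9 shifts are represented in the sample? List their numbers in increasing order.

2, 5, 8

Consecutive selections differ by k = 111, so their shift numbers differ by 111 mod 9 = 3.
gcd(111, 9) = 3, so the sample visits 9/3 = 3 distinct residues mod 9.
Start 23 is shift 5; the shifts hit are 2, 5, 8.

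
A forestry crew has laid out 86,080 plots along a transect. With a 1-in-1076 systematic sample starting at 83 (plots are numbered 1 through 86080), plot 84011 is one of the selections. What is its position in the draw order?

k = 1076
position = (84011 − 83)/1076 + 1 = 83928/1076 + 1 = 78 + 1 = 79

79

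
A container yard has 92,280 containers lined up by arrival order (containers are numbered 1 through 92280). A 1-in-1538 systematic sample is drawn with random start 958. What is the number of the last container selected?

k = 1538
60th selection = r + (60−1)·k = 958 + 59×1538 = 958 + 90742 = 91700

91700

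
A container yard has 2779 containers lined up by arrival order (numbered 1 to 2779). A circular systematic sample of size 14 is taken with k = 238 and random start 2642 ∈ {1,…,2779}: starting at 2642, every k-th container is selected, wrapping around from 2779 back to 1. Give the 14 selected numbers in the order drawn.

Selection 1: 2642
Selection 2: 2642 + 238 = 2880 → 2880 − 2779 = 101
Selection 3: 101 + 238 = 339
Selection 4: 339 + 238 = 577
Selection 5: 577 + 238 = 815
Selection 6: 815 + 238 = 1053
Selection 7: 1053 + 238 = 1291
Selection 8: 1291 + 238 = 1529
Selection 9: 1529 + 238 = 1767
Selection 10: 1767 + 238 = 2005
Selection 11: 2005 + 238 = 2243
Selection 12: 2243 + 238 = 2481
Selection 13: 2481 + 238 = 2719
Selection 14: 2719 + 238 = 2957 → 2957 − 2779 = 178

2642, 101, 339, 577, 815, 1053, 1291, 1529, 1767, 2005, 2243, 2481, 2719, 178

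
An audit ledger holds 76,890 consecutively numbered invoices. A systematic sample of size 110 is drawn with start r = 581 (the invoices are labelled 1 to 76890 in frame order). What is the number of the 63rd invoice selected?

43919

k = 76890/110 = 699
63rd selection = r + (63−1)·k = 581 + 62×699 = 581 + 43338 = 43919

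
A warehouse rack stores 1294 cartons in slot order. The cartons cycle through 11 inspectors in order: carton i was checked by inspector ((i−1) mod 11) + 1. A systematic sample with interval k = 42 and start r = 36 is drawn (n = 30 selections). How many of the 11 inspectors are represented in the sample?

Consecutive selections differ by k = 42, so their inspector numbers differ by 42 mod 11 = 9.
gcd(42, 11) = 1, so the sample visits 11/1 = 11 distinct residues mod 11.
Start 36 is inspector 3; the inspectors hit are 1, 2, 3, 4, 5, 6, 7, 8, 9, 10, 11.

11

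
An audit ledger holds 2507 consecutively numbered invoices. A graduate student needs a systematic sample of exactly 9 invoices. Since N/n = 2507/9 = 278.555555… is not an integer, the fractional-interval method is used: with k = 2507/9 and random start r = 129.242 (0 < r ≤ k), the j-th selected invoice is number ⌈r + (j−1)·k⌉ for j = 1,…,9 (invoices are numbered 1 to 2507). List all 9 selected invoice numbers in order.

130, 408, 687, 965, 1244, 1523, 1801, 2080, 2358

j=1: r + 0k = 129.242 → ⌈·⌉ = 130
j=2: r + 1k = 407.797555… → ⌈·⌉ = 408
j=3: r + 2k = 686.353111… → ⌈·⌉ = 687
j=4: r + 3k = 964.908666… → ⌈·⌉ = 965
j=5: r + 4k = 1243.464222… → ⌈·⌉ = 1244
j=6: r + 5k = 1522.019777… → ⌈·⌉ = 1523
j=7: r + 6k = 1800.575333… → ⌈·⌉ = 1801
j=8: r + 7k = 2079.130888… → ⌈·⌉ = 2080
j=9: r + 8k = 2357.686444… → ⌈·⌉ = 2358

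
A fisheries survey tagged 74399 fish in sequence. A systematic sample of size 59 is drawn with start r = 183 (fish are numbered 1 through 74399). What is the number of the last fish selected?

73321

k = 74399/59 = 1261
59th selection = r + (59−1)·k = 183 + 58×1261 = 183 + 73138 = 73321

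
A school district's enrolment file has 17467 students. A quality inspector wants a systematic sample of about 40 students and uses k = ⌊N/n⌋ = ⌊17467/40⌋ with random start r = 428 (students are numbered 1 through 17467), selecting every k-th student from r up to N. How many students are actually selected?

k = ⌊17467/40⌋ = 436
Achieved size = ⌊(17467 − 428)/436⌋ + 1 = ⌊17039/436⌋ + 1 = 39 + 1 = 40
(last selection: 428 + 39×436 = 17432 ≤ 17467; next would be 17868 > 17467)

40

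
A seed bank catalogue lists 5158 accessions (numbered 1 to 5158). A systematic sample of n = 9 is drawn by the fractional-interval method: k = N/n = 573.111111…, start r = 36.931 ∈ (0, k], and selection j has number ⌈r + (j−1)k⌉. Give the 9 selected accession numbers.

j=1: r + 0k = 36.931 → ⌈·⌉ = 37
j=2: r + 1k = 610.042111… → ⌈·⌉ = 611
j=3: r + 2k = 1183.153222… → ⌈·⌉ = 1184
j=4: r + 3k = 1756.264333… → ⌈·⌉ = 1757
j=5: r + 4k = 2329.375444… → ⌈·⌉ = 2330
j=6: r + 5k = 2902.486555… → ⌈·⌉ = 2903
j=7: r + 6k = 3475.597666… → ⌈·⌉ = 3476
j=8: r + 7k = 4048.708777… → ⌈·⌉ = 4049
j=9: r + 8k = 4621.819888… → ⌈·⌉ = 4622

37, 611, 1184, 1757, 2330, 2903, 3476, 4049, 4622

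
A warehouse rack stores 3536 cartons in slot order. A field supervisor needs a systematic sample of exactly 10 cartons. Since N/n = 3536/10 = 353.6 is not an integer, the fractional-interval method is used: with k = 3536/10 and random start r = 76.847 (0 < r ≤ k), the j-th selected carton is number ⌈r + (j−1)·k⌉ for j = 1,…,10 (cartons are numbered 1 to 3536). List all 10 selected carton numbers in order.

77, 431, 785, 1138, 1492, 1845, 2199, 2553, 2906, 3260

j=1: r + 0k = 76.847 → ⌈·⌉ = 77
j=2: r + 1k = 430.447 → ⌈·⌉ = 431
j=3: r + 2k = 784.047 → ⌈·⌉ = 785
j=4: r + 3k = 1137.647 → ⌈·⌉ = 1138
j=5: r + 4k = 1491.247 → ⌈·⌉ = 1492
j=6: r + 5k = 1844.847 → ⌈·⌉ = 1845
j=7: r + 6k = 2198.447 → ⌈·⌉ = 2199
j=8: r + 7k = 2552.047 → ⌈·⌉ = 2553
j=9: r + 8k = 2905.647 → ⌈·⌉ = 2906
j=10: r + 9k = 3259.247 → ⌈·⌉ = 3260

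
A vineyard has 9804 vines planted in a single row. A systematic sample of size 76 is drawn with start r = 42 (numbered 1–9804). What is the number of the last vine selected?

9717

k = 9804/76 = 129
76th selection = r + (76−1)·k = 42 + 75×129 = 42 + 9675 = 9717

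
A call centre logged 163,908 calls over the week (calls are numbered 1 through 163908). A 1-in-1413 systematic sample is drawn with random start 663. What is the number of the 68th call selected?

95334

k = 1413
68th selection = r + (68−1)·k = 663 + 67×1413 = 663 + 94671 = 95334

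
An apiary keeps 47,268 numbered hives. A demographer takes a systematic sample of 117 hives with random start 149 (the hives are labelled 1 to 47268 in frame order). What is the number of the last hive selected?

47013

k = 47268/117 = 404
117th selection = r + (117−1)·k = 149 + 116×404 = 149 + 46864 = 47013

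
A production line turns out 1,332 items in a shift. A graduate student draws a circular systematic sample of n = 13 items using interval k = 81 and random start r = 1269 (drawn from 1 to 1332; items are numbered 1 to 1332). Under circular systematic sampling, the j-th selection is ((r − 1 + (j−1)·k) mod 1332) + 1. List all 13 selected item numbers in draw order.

Selection 1: 1269
Selection 2: 1269 + 81 = 1350 → 1350 − 1332 = 18
Selection 3: 18 + 81 = 99
Selection 4: 99 + 81 = 180
Selection 5: 180 + 81 = 261
Selection 6: 261 + 81 = 342
Selection 7: 342 + 81 = 423
Selection 8: 423 + 81 = 504
Selection 9: 504 + 81 = 585
Selection 10: 585 + 81 = 666
Selection 11: 666 + 81 = 747
Selection 12: 747 + 81 = 828
Selection 13: 828 + 81 = 909

1269, 18, 99, 180, 261, 342, 423, 504, 585, 666, 747, 828, 909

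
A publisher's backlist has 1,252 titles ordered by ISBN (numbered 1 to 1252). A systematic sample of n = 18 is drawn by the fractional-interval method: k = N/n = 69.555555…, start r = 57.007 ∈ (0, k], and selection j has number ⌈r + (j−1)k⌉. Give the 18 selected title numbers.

j=1: r + 0k = 57.007 → ⌈·⌉ = 58
j=2: r + 1k = 126.562555… → ⌈·⌉ = 127
j=3: r + 2k = 196.118111… → ⌈·⌉ = 197
j=4: r + 3k = 265.673666… → ⌈·⌉ = 266
j=5: r + 4k = 335.229222… → ⌈·⌉ = 336
j=6: r + 5k = 404.784777… → ⌈·⌉ = 405
j=7: r + 6k = 474.340333… → ⌈·⌉ = 475
j=8: r + 7k = 543.895888… → ⌈·⌉ = 544
j=9: r + 8k = 613.451444… → ⌈·⌉ = 614
j=10: r + 9k = 683.007 → ⌈·⌉ = 684
j=11: r + 10k = 752.562555… → ⌈·⌉ = 753
j=12: r + 11k = 822.118111… → ⌈·⌉ = 823
j=13: r + 12k = 891.673666… → ⌈·⌉ = 892
j=14: r + 13k = 961.229222… → ⌈·⌉ = 962
j=15: r + 14k = 1030.784777… → ⌈·⌉ = 1031
j=16: r + 15k = 1100.340333… → ⌈·⌉ = 1101
j=17: r + 16k = 1169.895888… → ⌈·⌉ = 1170
j=18: r + 17k = 1239.451444… → ⌈·⌉ = 1240

58, 127, 197, 266, 336, 405, 475, 544, 614, 684, 753, 823, 892, 962, 1031, 1101, 1170, 1240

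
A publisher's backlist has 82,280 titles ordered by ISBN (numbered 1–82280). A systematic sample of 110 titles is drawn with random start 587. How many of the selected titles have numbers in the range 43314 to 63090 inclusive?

k = 82280/110 = 748
First selection ≥ 43314: 587 + ⌈(43314−587)/748⌉·748 = 587 + 58×748 = 43971
Last selection ≤ 63090: 587 + ⌊(63090−587)/748⌋·748 = 587 + 83×748 = 62671
Count = 83 − 58 + 1 = 26

26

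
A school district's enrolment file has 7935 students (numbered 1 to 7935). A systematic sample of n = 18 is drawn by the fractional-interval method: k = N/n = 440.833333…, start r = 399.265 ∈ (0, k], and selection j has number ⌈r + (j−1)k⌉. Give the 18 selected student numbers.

j=1: r + 0k = 399.265 → ⌈·⌉ = 400
j=2: r + 1k = 840.098333… → ⌈·⌉ = 841
j=3: r + 2k = 1280.931666… → ⌈·⌉ = 1281
j=4: r + 3k = 1721.765 → ⌈·⌉ = 1722
j=5: r + 4k = 2162.598333… → ⌈·⌉ = 2163
j=6: r + 5k = 2603.431666… → ⌈·⌉ = 2604
j=7: r + 6k = 3044.265 → ⌈·⌉ = 3045
j=8: r + 7k = 3485.098333… → ⌈·⌉ = 3486
j=9: r + 8k = 3925.931666… → ⌈·⌉ = 3926
j=10: r + 9k = 4366.765 → ⌈·⌉ = 4367
j=11: r + 10k = 4807.598333… → ⌈·⌉ = 4808
j=12: r + 11k = 5248.431666… → ⌈·⌉ = 5249
j=13: r + 12k = 5689.265 → ⌈·⌉ = 5690
j=14: r + 13k = 6130.098333… → ⌈·⌉ = 6131
j=15: r + 14k = 6570.931666… → ⌈·⌉ = 6571
j=16: r + 15k = 7011.765 → ⌈·⌉ = 7012
j=17: r + 16k = 7452.598333… → ⌈·⌉ = 7453
j=18: r + 17k = 7893.431666… → ⌈·⌉ = 7894

400, 841, 1281, 1722, 2163, 2604, 3045, 3486, 3926, 4367, 4808, 5249, 5690, 6131, 6571, 7012, 7453, 7894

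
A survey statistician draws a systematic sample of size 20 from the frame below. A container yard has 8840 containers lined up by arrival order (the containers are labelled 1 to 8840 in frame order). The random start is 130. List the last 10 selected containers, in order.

k = N/n = 8840/20 = 442
11th selection = 130 + 10×442 = 4550
12th: 4550 + 442 = 4992
13th: 4992 + 442 = 5434
14th: 5434 + 442 = 5876
15th: 5876 + 442 = 6318
16th: 6318 + 442 = 6760
17th: 6760 + 442 = 7202
18th: 7202 + 442 = 7644
19th: 7644 + 442 = 8086
20th: 8086 + 442 = 8528

4550, 4992, 5434, 5876, 6318, 6760, 7202, 7644, 8086, 8528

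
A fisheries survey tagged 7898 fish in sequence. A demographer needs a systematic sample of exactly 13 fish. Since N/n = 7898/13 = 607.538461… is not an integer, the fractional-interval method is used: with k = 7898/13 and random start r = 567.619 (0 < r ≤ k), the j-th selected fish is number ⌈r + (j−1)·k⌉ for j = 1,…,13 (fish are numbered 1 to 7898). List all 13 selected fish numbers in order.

j=1: r + 0k = 567.619 → ⌈·⌉ = 568
j=2: r + 1k = 1175.157461… → ⌈·⌉ = 1176
j=3: r + 2k = 1782.695923… → ⌈·⌉ = 1783
j=4: r + 3k = 2390.234384… → ⌈·⌉ = 2391
j=5: r + 4k = 2997.772846… → ⌈·⌉ = 2998
j=6: r + 5k = 3605.311307… → ⌈·⌉ = 3606
j=7: r + 6k = 4212.849769… → ⌈·⌉ = 4213
j=8: r + 7k = 4820.388230… → ⌈·⌉ = 4821
j=9: r + 8k = 5427.926692… → ⌈·⌉ = 5428
j=10: r + 9k = 6035.465153… → ⌈·⌉ = 6036
j=11: r + 10k = 6643.003615… → ⌈·⌉ = 6644
j=12: r + 11k = 7250.542076… → ⌈·⌉ = 7251
j=13: r + 12k = 7858.080538… → ⌈·⌉ = 7859

568, 1176, 1783, 2391, 2998, 3606, 4213, 4821, 5428, 6036, 6644, 7251, 7859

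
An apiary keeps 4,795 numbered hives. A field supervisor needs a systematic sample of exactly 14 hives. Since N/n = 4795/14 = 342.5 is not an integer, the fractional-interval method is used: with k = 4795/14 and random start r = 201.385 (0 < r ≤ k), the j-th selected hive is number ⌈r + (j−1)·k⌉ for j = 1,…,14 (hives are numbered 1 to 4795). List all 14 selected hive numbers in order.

202, 544, 887, 1229, 1572, 1914, 2257, 2599, 2942, 3284, 3627, 3969, 4312, 4654

j=1: r + 0k = 201.385 → ⌈·⌉ = 202
j=2: r + 1k = 543.885 → ⌈·⌉ = 544
j=3: r + 2k = 886.385 → ⌈·⌉ = 887
j=4: r + 3k = 1228.885 → ⌈·⌉ = 1229
j=5: r + 4k = 1571.385 → ⌈·⌉ = 1572
j=6: r + 5k = 1913.885 → ⌈·⌉ = 1914
j=7: r + 6k = 2256.385 → ⌈·⌉ = 2257
j=8: r + 7k = 2598.885 → ⌈·⌉ = 2599
j=9: r + 8k = 2941.385 → ⌈·⌉ = 2942
j=10: r + 9k = 3283.885 → ⌈·⌉ = 3284
j=11: r + 10k = 3626.385 → ⌈·⌉ = 3627
j=12: r + 11k = 3968.885 → ⌈·⌉ = 3969
j=13: r + 12k = 4311.385 → ⌈·⌉ = 4312
j=14: r + 13k = 4653.885 → ⌈·⌉ = 4654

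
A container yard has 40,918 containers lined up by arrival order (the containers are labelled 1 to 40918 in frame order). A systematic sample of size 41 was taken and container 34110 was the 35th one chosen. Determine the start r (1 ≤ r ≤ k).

178

k = 40918/41 = 998
r = 34110 − (35−1)×998 = 34110 − 33932 = 178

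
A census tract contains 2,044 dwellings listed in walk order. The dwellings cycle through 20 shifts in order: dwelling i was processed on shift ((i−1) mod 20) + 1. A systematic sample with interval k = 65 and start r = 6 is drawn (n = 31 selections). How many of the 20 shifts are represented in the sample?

Consecutive selections differ by k = 65, so their shift numbers differ by 65 mod 20 = 5.
gcd(65, 20) = 5, so the sample visits 20/5 = 4 distinct residues mod 20.
Start 6 is shift 6; the shifts hit are 1, 6, 11, 16.

4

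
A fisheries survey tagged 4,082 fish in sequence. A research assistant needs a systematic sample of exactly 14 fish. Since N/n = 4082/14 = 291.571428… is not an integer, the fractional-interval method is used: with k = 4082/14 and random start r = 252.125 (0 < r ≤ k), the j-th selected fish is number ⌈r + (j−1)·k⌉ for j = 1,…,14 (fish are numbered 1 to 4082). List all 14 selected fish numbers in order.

253, 544, 836, 1127, 1419, 1710, 2002, 2294, 2585, 2877, 3168, 3460, 3751, 4043

j=1: r + 0k = 252.125 → ⌈·⌉ = 253
j=2: r + 1k = 543.696428… → ⌈·⌉ = 544
j=3: r + 2k = 835.267857… → ⌈·⌉ = 836
j=4: r + 3k = 1126.839285… → ⌈·⌉ = 1127
j=5: r + 4k = 1418.410714… → ⌈·⌉ = 1419
j=6: r + 5k = 1709.982142… → ⌈·⌉ = 1710
j=7: r + 6k = 2001.553571… → ⌈·⌉ = 2002
j=8: r + 7k = 2293.125 → ⌈·⌉ = 2294
j=9: r + 8k = 2584.696428… → ⌈·⌉ = 2585
j=10: r + 9k = 2876.267857… → ⌈·⌉ = 2877
j=11: r + 10k = 3167.839285… → ⌈·⌉ = 3168
j=12: r + 11k = 3459.410714… → ⌈·⌉ = 3460
j=13: r + 12k = 3750.982142… → ⌈·⌉ = 3751
j=14: r + 13k = 4042.553571… → ⌈·⌉ = 4043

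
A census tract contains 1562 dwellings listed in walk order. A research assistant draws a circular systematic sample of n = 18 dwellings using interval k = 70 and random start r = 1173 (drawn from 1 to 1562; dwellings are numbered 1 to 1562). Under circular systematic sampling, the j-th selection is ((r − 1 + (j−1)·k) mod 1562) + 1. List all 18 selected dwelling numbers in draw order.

Selection 1: 1173
Selection 2: 1173 + 70 = 1243
Selection 3: 1243 + 70 = 1313
Selection 4: 1313 + 70 = 1383
Selection 5: 1383 + 70 = 1453
Selection 6: 1453 + 70 = 1523
Selection 7: 1523 + 70 = 1593 → 1593 − 1562 = 31
Selection 8: 31 + 70 = 101
Selection 9: 101 + 70 = 171
Selection 10: 171 + 70 = 241
Selection 11: 241 + 70 = 311
Selection 12: 311 + 70 = 381
Selection 13: 381 + 70 = 451
Selection 14: 451 + 70 = 521
Selection 15: 521 + 70 = 591
Selection 16: 591 + 70 = 661
Selection 17: 661 + 70 = 731
Selection 18: 731 + 70 = 801

1173, 1243, 1313, 1383, 1453, 1523, 31, 101, 171, 241, 311, 381, 451, 521, 591, 661, 731, 801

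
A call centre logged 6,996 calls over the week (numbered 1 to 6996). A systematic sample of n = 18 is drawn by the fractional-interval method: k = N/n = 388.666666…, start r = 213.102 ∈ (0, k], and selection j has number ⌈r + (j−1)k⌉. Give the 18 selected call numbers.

214, 602, 991, 1380, 1768, 2157, 2546, 2934, 3323, 3712, 4100, 4489, 4878, 5266, 5655, 6044, 6432, 6821

j=1: r + 0k = 213.102 → ⌈·⌉ = 214
j=2: r + 1k = 601.768666… → ⌈·⌉ = 602
j=3: r + 2k = 990.435333… → ⌈·⌉ = 991
j=4: r + 3k = 1379.102 → ⌈·⌉ = 1380
j=5: r + 4k = 1767.768666… → ⌈·⌉ = 1768
j=6: r + 5k = 2156.435333… → ⌈·⌉ = 2157
j=7: r + 6k = 2545.102 → ⌈·⌉ = 2546
j=8: r + 7k = 2933.768666… → ⌈·⌉ = 2934
j=9: r + 8k = 3322.435333… → ⌈·⌉ = 3323
j=10: r + 9k = 3711.102 → ⌈·⌉ = 3712
j=11: r + 10k = 4099.768666… → ⌈·⌉ = 4100
j=12: r + 11k = 4488.435333… → ⌈·⌉ = 4489
j=13: r + 12k = 4877.102 → ⌈·⌉ = 4878
j=14: r + 13k = 5265.768666… → ⌈·⌉ = 5266
j=15: r + 14k = 5654.435333… → ⌈·⌉ = 5655
j=16: r + 15k = 6043.102 → ⌈·⌉ = 6044
j=17: r + 16k = 6431.768666… → ⌈·⌉ = 6432
j=18: r + 17k = 6820.435333… → ⌈·⌉ = 6821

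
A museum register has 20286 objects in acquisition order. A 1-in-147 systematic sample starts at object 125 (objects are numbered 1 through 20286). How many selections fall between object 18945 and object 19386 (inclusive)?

k = 147
First selection ≥ 18945: 125 + ⌈(18945−125)/147⌉·147 = 125 + 129×147 = 19088
Last selection ≤ 19386: 125 + ⌊(19386−125)/147⌋·147 = 125 + 131×147 = 19382
Count = 131 − 129 + 1 = 3

3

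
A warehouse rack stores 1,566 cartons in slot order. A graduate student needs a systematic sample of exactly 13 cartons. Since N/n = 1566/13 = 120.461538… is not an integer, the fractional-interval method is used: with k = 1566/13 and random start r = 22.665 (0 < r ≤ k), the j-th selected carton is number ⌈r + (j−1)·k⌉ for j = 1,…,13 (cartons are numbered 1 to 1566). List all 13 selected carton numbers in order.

23, 144, 264, 385, 505, 625, 746, 866, 987, 1107, 1228, 1348, 1469

j=1: r + 0k = 22.665 → ⌈·⌉ = 23
j=2: r + 1k = 143.126538… → ⌈·⌉ = 144
j=3: r + 2k = 263.588076… → ⌈·⌉ = 264
j=4: r + 3k = 384.049615… → ⌈·⌉ = 385
j=5: r + 4k = 504.511153… → ⌈·⌉ = 505
j=6: r + 5k = 624.972692… → ⌈·⌉ = 625
j=7: r + 6k = 745.434230… → ⌈·⌉ = 746
j=8: r + 7k = 865.895769… → ⌈·⌉ = 866
j=9: r + 8k = 986.357307… → ⌈·⌉ = 987
j=10: r + 9k = 1106.818846… → ⌈·⌉ = 1107
j=11: r + 10k = 1227.280384… → ⌈·⌉ = 1228
j=12: r + 11k = 1347.741923… → ⌈·⌉ = 1348
j=13: r + 12k = 1468.203461… → ⌈·⌉ = 1469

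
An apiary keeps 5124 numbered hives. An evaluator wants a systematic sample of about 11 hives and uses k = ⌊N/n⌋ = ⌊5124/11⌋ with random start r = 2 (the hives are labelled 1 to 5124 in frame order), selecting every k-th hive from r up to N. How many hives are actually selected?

k = ⌊5124/11⌋ = 465
Achieved size = ⌊(5124 − 2)/465⌋ + 1 = ⌊5122/465⌋ + 1 = 11 + 1 = 12
(last selection: 2 + 11×465 = 5117 ≤ 5124; next would be 5582 > 5124)

12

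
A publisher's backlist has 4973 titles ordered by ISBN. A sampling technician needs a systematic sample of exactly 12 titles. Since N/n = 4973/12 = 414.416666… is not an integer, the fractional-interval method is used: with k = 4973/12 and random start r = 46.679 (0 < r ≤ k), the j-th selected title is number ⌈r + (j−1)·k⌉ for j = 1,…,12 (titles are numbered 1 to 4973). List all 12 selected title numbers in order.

47, 462, 876, 1290, 1705, 2119, 2534, 2948, 3363, 3777, 4191, 4606

j=1: r + 0k = 46.679 → ⌈·⌉ = 47
j=2: r + 1k = 461.095666… → ⌈·⌉ = 462
j=3: r + 2k = 875.512333… → ⌈·⌉ = 876
j=4: r + 3k = 1289.929 → ⌈·⌉ = 1290
j=5: r + 4k = 1704.345666… → ⌈·⌉ = 1705
j=6: r + 5k = 2118.762333… → ⌈·⌉ = 2119
j=7: r + 6k = 2533.179 → ⌈·⌉ = 2534
j=8: r + 7k = 2947.595666… → ⌈·⌉ = 2948
j=9: r + 8k = 3362.012333… → ⌈·⌉ = 3363
j=10: r + 9k = 3776.429 → ⌈·⌉ = 3777
j=11: r + 10k = 4190.845666… → ⌈·⌉ = 4191
j=12: r + 11k = 4605.262333… → ⌈·⌉ = 4606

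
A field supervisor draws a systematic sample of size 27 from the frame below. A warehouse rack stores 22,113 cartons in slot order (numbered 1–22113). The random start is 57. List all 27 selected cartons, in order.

57, 876, 1695, 2514, 3333, 4152, 4971, 5790, 6609, 7428, 8247, 9066, 9885, 10704, 11523, 12342, 13161, 13980, 14799, 15618, 16437, 17256, 18075, 18894, 19713, 20532, 21351

k = N/n = 22113/27 = 819
carton 1: 57
carton 2: 57 + 819 = 876
carton 3: 876 + 819 = 1695
carton 4: 1695 + 819 = 2514
carton 5: 2514 + 819 = 3333
carton 6: 3333 + 819 = 4152
carton 7: 4152 + 819 = 4971
carton 8: 4971 + 819 = 5790
carton 9: 5790 + 819 = 6609
carton 10: 6609 + 819 = 7428
carton 11: 7428 + 819 = 8247
carton 12: 8247 + 819 = 9066
carton 13: 9066 + 819 = 9885
carton 14: 9885 + 819 = 10704
carton 15: 10704 + 819 = 11523
carton 16: 11523 + 819 = 12342
carton 17: 12342 + 819 = 13161
carton 18: 13161 + 819 = 13980
carton 19: 13980 + 819 = 14799
carton 20: 14799 + 819 = 15618
carton 21: 15618 + 819 = 16437
carton 22: 16437 + 819 = 17256
carton 23: 17256 + 819 = 18075
carton 24: 18075 + 819 = 18894
carton 25: 18894 + 819 = 19713
carton 26: 19713 + 819 = 20532
carton 27: 20532 + 819 = 21351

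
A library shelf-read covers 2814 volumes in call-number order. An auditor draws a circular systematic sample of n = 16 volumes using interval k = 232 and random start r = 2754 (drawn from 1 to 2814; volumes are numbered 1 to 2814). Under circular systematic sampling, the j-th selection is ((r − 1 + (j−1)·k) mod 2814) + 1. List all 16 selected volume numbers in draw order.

Selection 1: 2754
Selection 2: 2754 + 232 = 2986 → 2986 − 2814 = 172
Selection 3: 172 + 232 = 404
Selection 4: 404 + 232 = 636
Selection 5: 636 + 232 = 868
Selection 6: 868 + 232 = 1100
Selection 7: 1100 + 232 = 1332
Selection 8: 1332 + 232 = 1564
Selection 9: 1564 + 232 = 1796
Selection 10: 1796 + 232 = 2028
Selection 11: 2028 + 232 = 2260
Selection 12: 2260 + 232 = 2492
Selection 13: 2492 + 232 = 2724
Selection 14: 2724 + 232 = 2956 → 2956 − 2814 = 142
Selection 15: 142 + 232 = 374
Selection 16: 374 + 232 = 606

2754, 172, 404, 636, 868, 1100, 1332, 1564, 1796, 2028, 2260, 2492, 2724, 142, 374, 606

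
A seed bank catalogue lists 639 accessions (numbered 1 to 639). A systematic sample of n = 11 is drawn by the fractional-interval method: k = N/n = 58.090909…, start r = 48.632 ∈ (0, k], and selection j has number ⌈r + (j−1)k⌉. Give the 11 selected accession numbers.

49, 107, 165, 223, 281, 340, 398, 456, 514, 572, 630

j=1: r + 0k = 48.632 → ⌈·⌉ = 49
j=2: r + 1k = 106.722909… → ⌈·⌉ = 107
j=3: r + 2k = 164.813818… → ⌈·⌉ = 165
j=4: r + 3k = 222.904727… → ⌈·⌉ = 223
j=5: r + 4k = 280.995636… → ⌈·⌉ = 281
j=6: r + 5k = 339.086545… → ⌈·⌉ = 340
j=7: r + 6k = 397.177454… → ⌈·⌉ = 398
j=8: r + 7k = 455.268363… → ⌈·⌉ = 456
j=9: r + 8k = 513.359272… → ⌈·⌉ = 514
j=10: r + 9k = 571.450181… → ⌈·⌉ = 572
j=11: r + 10k = 629.541090… → ⌈·⌉ = 630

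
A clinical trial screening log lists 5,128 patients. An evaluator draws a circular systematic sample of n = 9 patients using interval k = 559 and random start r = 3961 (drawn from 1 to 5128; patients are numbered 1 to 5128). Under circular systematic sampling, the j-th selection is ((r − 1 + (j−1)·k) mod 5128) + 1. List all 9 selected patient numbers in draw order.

Selection 1: 3961
Selection 2: 3961 + 559 = 4520
Selection 3: 4520 + 559 = 5079
Selection 4: 5079 + 559 = 5638 → 5638 − 5128 = 510
Selection 5: 510 + 559 = 1069
Selection 6: 1069 + 559 = 1628
Selection 7: 1628 + 559 = 2187
Selection 8: 2187 + 559 = 2746
Selection 9: 2746 + 559 = 3305

3961, 4520, 5079, 510, 1069, 1628, 2187, 2746, 3305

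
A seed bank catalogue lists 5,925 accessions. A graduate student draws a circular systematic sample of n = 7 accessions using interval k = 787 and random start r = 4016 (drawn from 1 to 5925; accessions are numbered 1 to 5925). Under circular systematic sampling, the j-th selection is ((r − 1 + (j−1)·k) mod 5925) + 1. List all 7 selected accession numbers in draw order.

Selection 1: 4016
Selection 2: 4016 + 787 = 4803
Selection 3: 4803 + 787 = 5590
Selection 4: 5590 + 787 = 6377 → 6377 − 5925 = 452
Selection 5: 452 + 787 = 1239
Selection 6: 1239 + 787 = 2026
Selection 7: 2026 + 787 = 2813

4016, 4803, 5590, 452, 1239, 2026, 2813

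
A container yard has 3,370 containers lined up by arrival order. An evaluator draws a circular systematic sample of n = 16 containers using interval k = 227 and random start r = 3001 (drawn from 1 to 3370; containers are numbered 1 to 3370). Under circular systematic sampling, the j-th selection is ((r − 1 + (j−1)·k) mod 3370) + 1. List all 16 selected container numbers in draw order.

3001, 3228, 85, 312, 539, 766, 993, 1220, 1447, 1674, 1901, 2128, 2355, 2582, 2809, 3036

Selection 1: 3001
Selection 2: 3001 + 227 = 3228
Selection 3: 3228 + 227 = 3455 → 3455 − 3370 = 85
Selection 4: 85 + 227 = 312
Selection 5: 312 + 227 = 539
Selection 6: 539 + 227 = 766
Selection 7: 766 + 227 = 993
Selection 8: 993 + 227 = 1220
Selection 9: 1220 + 227 = 1447
Selection 10: 1447 + 227 = 1674
Selection 11: 1674 + 227 = 1901
Selection 12: 1901 + 227 = 2128
Selection 13: 2128 + 227 = 2355
Selection 14: 2355 + 227 = 2582
Selection 15: 2582 + 227 = 2809
Selection 16: 2809 + 227 = 3036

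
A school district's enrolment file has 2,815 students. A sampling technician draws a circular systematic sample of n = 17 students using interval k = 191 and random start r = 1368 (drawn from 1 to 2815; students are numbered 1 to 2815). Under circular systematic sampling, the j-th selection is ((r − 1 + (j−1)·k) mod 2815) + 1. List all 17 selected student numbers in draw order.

Selection 1: 1368
Selection 2: 1368 + 191 = 1559
Selection 3: 1559 + 191 = 1750
Selection 4: 1750 + 191 = 1941
Selection 5: 1941 + 191 = 2132
Selection 6: 2132 + 191 = 2323
Selection 7: 2323 + 191 = 2514
Selection 8: 2514 + 191 = 2705
Selection 9: 2705 + 191 = 2896 → 2896 − 2815 = 81
Selection 10: 81 + 191 = 272
Selection 11: 272 + 191 = 463
Selection 12: 463 + 191 = 654
Selection 13: 654 + 191 = 845
Selection 14: 845 + 191 = 1036
Selection 15: 1036 + 191 = 1227
Selection 16: 1227 + 191 = 1418
Selection 17: 1418 + 191 = 1609

1368, 1559, 1750, 1941, 2132, 2323, 2514, 2705, 81, 272, 463, 654, 845, 1036, 1227, 1418, 1609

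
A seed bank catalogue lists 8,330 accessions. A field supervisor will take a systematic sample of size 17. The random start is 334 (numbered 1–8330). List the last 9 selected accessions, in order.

4254, 4744, 5234, 5724, 6214, 6704, 7194, 7684, 8174

k = N/n = 8330/17 = 490
9th selection = 334 + 8×490 = 4254
10th: 4254 + 490 = 4744
11th: 4744 + 490 = 5234
12th: 5234 + 490 = 5724
13th: 5724 + 490 = 6214
14th: 6214 + 490 = 6704
15th: 6704 + 490 = 7194
16th: 7194 + 490 = 7684
17th: 7684 + 490 = 8174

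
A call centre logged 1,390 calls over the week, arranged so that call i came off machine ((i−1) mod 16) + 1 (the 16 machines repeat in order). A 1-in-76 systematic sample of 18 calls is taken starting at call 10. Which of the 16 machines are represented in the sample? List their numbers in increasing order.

Consecutive selections differ by k = 76, so their machine numbers differ by 76 mod 16 = 12.
gcd(76, 16) = 4, so the sample visits 16/4 = 4 distinct residues mod 16.
Start 10 is machine 10; the machines hit are 2, 6, 10, 14.

2, 6, 10, 14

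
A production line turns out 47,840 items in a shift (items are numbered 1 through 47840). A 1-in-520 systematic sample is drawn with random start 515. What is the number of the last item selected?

k = 520
92nd selection = r + (92−1)·k = 515 + 91×520 = 515 + 47320 = 47835

47835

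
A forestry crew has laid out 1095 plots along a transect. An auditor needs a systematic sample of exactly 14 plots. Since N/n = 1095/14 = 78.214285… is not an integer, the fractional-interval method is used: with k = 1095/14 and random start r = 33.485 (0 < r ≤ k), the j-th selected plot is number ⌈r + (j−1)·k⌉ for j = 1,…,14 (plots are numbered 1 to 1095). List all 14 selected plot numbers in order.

j=1: r + 0k = 33.485 → ⌈·⌉ = 34
j=2: r + 1k = 111.699285… → ⌈·⌉ = 112
j=3: r + 2k = 189.913571… → ⌈·⌉ = 190
j=4: r + 3k = 268.127857… → ⌈·⌉ = 269
j=5: r + 4k = 346.342142… → ⌈·⌉ = 347
j=6: r + 5k = 424.556428… → ⌈·⌉ = 425
j=7: r + 6k = 502.770714… → ⌈·⌉ = 503
j=8: r + 7k = 580.985 → ⌈·⌉ = 581
j=9: r + 8k = 659.199285… → ⌈·⌉ = 660
j=10: r + 9k = 737.413571… → ⌈·⌉ = 738
j=11: r + 10k = 815.627857… → ⌈·⌉ = 816
j=12: r + 11k = 893.842142… → ⌈·⌉ = 894
j=13: r + 12k = 972.056428… → ⌈·⌉ = 973
j=14: r + 13k = 1050.270714… → ⌈·⌉ = 1051

34, 112, 190, 269, 347, 425, 503, 581, 660, 738, 816, 894, 973, 1051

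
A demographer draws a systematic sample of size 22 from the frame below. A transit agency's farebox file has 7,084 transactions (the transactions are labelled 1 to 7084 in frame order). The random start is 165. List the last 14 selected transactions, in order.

2741, 3063, 3385, 3707, 4029, 4351, 4673, 4995, 5317, 5639, 5961, 6283, 6605, 6927

k = N/n = 7084/22 = 322
9th selection = 165 + 8×322 = 2741
10th: 2741 + 322 = 3063
11th: 3063 + 322 = 3385
12th: 3385 + 322 = 3707
13th: 3707 + 322 = 4029
14th: 4029 + 322 = 4351
15th: 4351 + 322 = 4673
16th: 4673 + 322 = 4995
17th: 4995 + 322 = 5317
18th: 5317 + 322 = 5639
19th: 5639 + 322 = 5961
20th: 5961 + 322 = 6283
21st: 6283 + 322 = 6605
22nd: 6605 + 322 = 6927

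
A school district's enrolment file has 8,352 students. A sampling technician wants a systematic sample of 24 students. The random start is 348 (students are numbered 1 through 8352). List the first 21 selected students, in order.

348, 696, 1044, 1392, 1740, 2088, 2436, 2784, 3132, 3480, 3828, 4176, 4524, 4872, 5220, 5568, 5916, 6264, 6612, 6960, 7308

k = N/n = 8352/24 = 348
student 1: 348
student 2: 348 + 348 = 696
student 3: 696 + 348 = 1044
student 4: 1044 + 348 = 1392
student 5: 1392 + 348 = 1740
student 6: 1740 + 348 = 2088
student 7: 2088 + 348 = 2436
student 8: 2436 + 348 = 2784
student 9: 2784 + 348 = 3132
student 10: 3132 + 348 = 3480
student 11: 3480 + 348 = 3828
student 12: 3828 + 348 = 4176
student 13: 4176 + 348 = 4524
student 14: 4524 + 348 = 4872
student 15: 4872 + 348 = 5220
student 16: 5220 + 348 = 5568
student 17: 5568 + 348 = 5916
student 18: 5916 + 348 = 6264
student 19: 6264 + 348 = 6612
student 20: 6612 + 348 = 6960
student 21: 6960 + 348 = 7308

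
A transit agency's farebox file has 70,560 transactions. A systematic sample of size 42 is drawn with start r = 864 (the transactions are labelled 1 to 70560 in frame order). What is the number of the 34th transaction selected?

k = 70560/42 = 1680
34th selection = r + (34−1)·k = 864 + 33×1680 = 864 + 55440 = 56304

56304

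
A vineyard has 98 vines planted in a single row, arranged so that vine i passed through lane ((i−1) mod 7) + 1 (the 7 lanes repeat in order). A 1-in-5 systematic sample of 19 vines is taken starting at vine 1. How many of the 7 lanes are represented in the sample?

7

Consecutive selections differ by k = 5, so their lane numbers differ by 5 mod 7 = 5.
gcd(5, 7) = 1, so the sample visits 7/1 = 7 distinct residues mod 7.
Start 1 is lane 1; the lanes hit are 1, 2, 3, 4, 5, 6, 7.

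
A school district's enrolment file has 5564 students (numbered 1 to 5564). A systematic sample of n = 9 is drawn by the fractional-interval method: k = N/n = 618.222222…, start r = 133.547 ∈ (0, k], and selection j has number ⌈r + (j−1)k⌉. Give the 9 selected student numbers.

j=1: r + 0k = 133.547 → ⌈·⌉ = 134
j=2: r + 1k = 751.769222… → ⌈·⌉ = 752
j=3: r + 2k = 1369.991444… → ⌈·⌉ = 1370
j=4: r + 3k = 1988.213666… → ⌈·⌉ = 1989
j=5: r + 4k = 2606.435888… → ⌈·⌉ = 2607
j=6: r + 5k = 3224.658111… → ⌈·⌉ = 3225
j=7: r + 6k = 3842.880333… → ⌈·⌉ = 3843
j=8: r + 7k = 4461.102555… → ⌈·⌉ = 4462
j=9: r + 8k = 5079.324777… → ⌈·⌉ = 5080

134, 752, 1370, 1989, 2607, 3225, 3843, 4462, 5080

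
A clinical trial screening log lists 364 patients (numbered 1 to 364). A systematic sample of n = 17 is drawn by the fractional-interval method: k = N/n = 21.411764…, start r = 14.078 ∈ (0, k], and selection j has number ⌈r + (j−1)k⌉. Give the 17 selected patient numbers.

j=1: r + 0k = 14.078 → ⌈·⌉ = 15
j=2: r + 1k = 35.489764… → ⌈·⌉ = 36
j=3: r + 2k = 56.901529… → ⌈·⌉ = 57
j=4: r + 3k = 78.313294… → ⌈·⌉ = 79
j=5: r + 4k = 99.725058… → ⌈·⌉ = 100
j=6: r + 5k = 121.136823… → ⌈·⌉ = 122
j=7: r + 6k = 142.548588… → ⌈·⌉ = 143
j=8: r + 7k = 163.960352… → ⌈·⌉ = 164
j=9: r + 8k = 185.372117… → ⌈·⌉ = 186
j=10: r + 9k = 206.783882… → ⌈·⌉ = 207
j=11: r + 10k = 228.195647… → ⌈·⌉ = 229
j=12: r + 11k = 249.607411… → ⌈·⌉ = 250
j=13: r + 12k = 271.019176… → ⌈·⌉ = 272
j=14: r + 13k = 292.430941… → ⌈·⌉ = 293
j=15: r + 14k = 313.842705… → ⌈·⌉ = 314
j=16: r + 15k = 335.254470… → ⌈·⌉ = 336
j=17: r + 16k = 356.666235… → ⌈·⌉ = 357

15, 36, 57, 79, 100, 122, 143, 164, 186, 207, 229, 250, 272, 293, 314, 336, 357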